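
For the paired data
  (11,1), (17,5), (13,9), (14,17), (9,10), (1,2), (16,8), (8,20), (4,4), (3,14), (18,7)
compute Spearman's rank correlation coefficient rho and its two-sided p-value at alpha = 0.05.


Step 1: Rank x and y separately (midranks; no ties here).
rank(x): 11->6, 17->10, 13->7, 14->8, 9->5, 1->1, 16->9, 8->4, 4->3, 3->2, 18->11
rank(y): 1->1, 5->4, 9->7, 17->10, 10->8, 2->2, 8->6, 20->11, 4->3, 14->9, 7->5
Step 2: d_i = R_x(i) - R_y(i); compute d_i^2.
  (6-1)^2=25, (10-4)^2=36, (7-7)^2=0, (8-10)^2=4, (5-8)^2=9, (1-2)^2=1, (9-6)^2=9, (4-11)^2=49, (3-3)^2=0, (2-9)^2=49, (11-5)^2=36
sum(d^2) = 218.
Step 3: rho = 1 - 6*218 / (11*(11^2 - 1)) = 1 - 1308/1320 = 0.009091.
Step 4: Under H0, t = rho * sqrt((n-2)/(1-rho^2)) = 0.0273 ~ t(9).
Step 5: Two-sided p-value from the t-distribution with 9 df = 0.978837.
Step 6: alpha = 0.05. fail to reject H0.

rho = 0.0091, p = 0.978837, fail to reject H0 at alpha = 0.05.


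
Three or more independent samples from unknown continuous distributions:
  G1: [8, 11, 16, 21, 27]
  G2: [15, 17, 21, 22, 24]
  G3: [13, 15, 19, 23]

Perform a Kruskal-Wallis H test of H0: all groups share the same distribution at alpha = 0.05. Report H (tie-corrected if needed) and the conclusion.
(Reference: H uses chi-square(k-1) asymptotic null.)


Step 1: Combine all N = 14 observations and assign midranks.
sorted (value, group, rank): (8,G1,1), (11,G1,2), (13,G3,3), (15,G2,4.5), (15,G3,4.5), (16,G1,6), (17,G2,7), (19,G3,8), (21,G1,9.5), (21,G2,9.5), (22,G2,11), (23,G3,12), (24,G2,13), (27,G1,14)
Step 2: Sum ranks within each group.
R_1 = 32.5 (n_1 = 5)
R_2 = 45 (n_2 = 5)
R_3 = 27.5 (n_3 = 4)
Step 3: H = 12/(N(N+1)) * sum(R_i^2/n_i) - 3(N+1)
     = 12/(14*15) * (32.5^2/5 + 45^2/5 + 27.5^2/4) - 3*15
     = 0.057143 * 805.312 - 45
     = 1.017857.
Step 4: Ties present; correction factor C = 1 - 12/(14^3 - 14) = 0.995604. Corrected H = 1.017857 / 0.995604 = 1.022351.
Step 5: Under H0, H ~ chi^2(2); p-value = 0.599790.
Step 6: alpha = 0.05. fail to reject H0.

H = 1.0224, df = 2, p = 0.599790, fail to reject H0.


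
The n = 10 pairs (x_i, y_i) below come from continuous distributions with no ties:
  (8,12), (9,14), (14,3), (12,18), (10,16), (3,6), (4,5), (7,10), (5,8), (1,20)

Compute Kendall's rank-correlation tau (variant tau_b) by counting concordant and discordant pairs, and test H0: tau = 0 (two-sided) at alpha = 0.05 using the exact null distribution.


Step 1: Enumerate the 45 unordered pairs (i,j) with i<j and classify each by sign(x_j-x_i) * sign(y_j-y_i).
  (1,2):dx=+1,dy=+2->C; (1,3):dx=+6,dy=-9->D; (1,4):dx=+4,dy=+6->C; (1,5):dx=+2,dy=+4->C
  (1,6):dx=-5,dy=-6->C; (1,7):dx=-4,dy=-7->C; (1,8):dx=-1,dy=-2->C; (1,9):dx=-3,dy=-4->C
  (1,10):dx=-7,dy=+8->D; (2,3):dx=+5,dy=-11->D; (2,4):dx=+3,dy=+4->C; (2,5):dx=+1,dy=+2->C
  (2,6):dx=-6,dy=-8->C; (2,7):dx=-5,dy=-9->C; (2,8):dx=-2,dy=-4->C; (2,9):dx=-4,dy=-6->C
  (2,10):dx=-8,dy=+6->D; (3,4):dx=-2,dy=+15->D; (3,5):dx=-4,dy=+13->D; (3,6):dx=-11,dy=+3->D
  (3,7):dx=-10,dy=+2->D; (3,8):dx=-7,dy=+7->D; (3,9):dx=-9,dy=+5->D; (3,10):dx=-13,dy=+17->D
  (4,5):dx=-2,dy=-2->C; (4,6):dx=-9,dy=-12->C; (4,7):dx=-8,dy=-13->C; (4,8):dx=-5,dy=-8->C
  (4,9):dx=-7,dy=-10->C; (4,10):dx=-11,dy=+2->D; (5,6):dx=-7,dy=-10->C; (5,7):dx=-6,dy=-11->C
  (5,8):dx=-3,dy=-6->C; (5,9):dx=-5,dy=-8->C; (5,10):dx=-9,dy=+4->D; (6,7):dx=+1,dy=-1->D
  (6,8):dx=+4,dy=+4->C; (6,9):dx=+2,dy=+2->C; (6,10):dx=-2,dy=+14->D; (7,8):dx=+3,dy=+5->C
  (7,9):dx=+1,dy=+3->C; (7,10):dx=-3,dy=+15->D; (8,9):dx=-2,dy=-2->C; (8,10):dx=-6,dy=+10->D
  (9,10):dx=-4,dy=+12->D
Step 2: C = 27, D = 18, total pairs = 45.
Step 3: tau = (C - D)/(n(n-1)/2) = (27 - 18)/45 = 0.200000.
Step 4: Exact two-sided p-value (enumerate n! = 3628800 permutations of y under H0): p = 0.484313.
Step 5: alpha = 0.05. fail to reject H0.

tau_b = 0.2000 (C=27, D=18), p = 0.484313, fail to reject H0.


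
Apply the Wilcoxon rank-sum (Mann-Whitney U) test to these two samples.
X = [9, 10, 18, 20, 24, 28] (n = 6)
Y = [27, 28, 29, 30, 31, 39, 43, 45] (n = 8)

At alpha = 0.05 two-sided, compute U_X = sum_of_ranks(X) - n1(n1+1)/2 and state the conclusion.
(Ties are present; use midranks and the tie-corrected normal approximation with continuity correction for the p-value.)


Step 1: Combine and sort all 14 observations; assign midranks.
sorted (value, group): (9,X), (10,X), (18,X), (20,X), (24,X), (27,Y), (28,X), (28,Y), (29,Y), (30,Y), (31,Y), (39,Y), (43,Y), (45,Y)
ranks: 9->1, 10->2, 18->3, 20->4, 24->5, 27->6, 28->7.5, 28->7.5, 29->9, 30->10, 31->11, 39->12, 43->13, 45->14
Step 2: Rank sum for X: R1 = 1 + 2 + 3 + 4 + 5 + 7.5 = 22.5.
Step 3: U_X = R1 - n1(n1+1)/2 = 22.5 - 6*7/2 = 22.5 - 21 = 1.5.
       U_Y = n1*n2 - U_X = 48 - 1.5 = 46.5.
Step 4: Ties are present, so use the tie-corrected normal approximation (with continuity correction) for the p-value.
Step 5: p-value = 0.004465; compare to alpha = 0.05. reject H0.

U_X = 1.5, p = 0.004465, reject H0 at alpha = 0.05.


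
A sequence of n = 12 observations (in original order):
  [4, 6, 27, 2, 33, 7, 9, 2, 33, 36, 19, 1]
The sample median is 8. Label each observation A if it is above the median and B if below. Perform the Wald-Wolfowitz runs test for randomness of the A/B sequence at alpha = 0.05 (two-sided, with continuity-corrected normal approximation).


Step 1: Compute median = 8; label A = above, B = below.
Labels in order: BBABABABAAAB  (n_A = 6, n_B = 6)
Step 2: Count runs R = 9.
Step 3: Under H0 (random ordering), E[R] = 2*n_A*n_B/(n_A+n_B) + 1 = 2*6*6/12 + 1 = 7.0000.
        Var[R] = 2*n_A*n_B*(2*n_A*n_B - n_A - n_B) / ((n_A+n_B)^2 * (n_A+n_B-1)) = 4320/1584 = 2.7273.
        SD[R] = 1.6514.
Step 4: Continuity-corrected z = (R - 0.5 - E[R]) / SD[R] = (9 - 0.5 - 7.0000) / 1.6514 = 0.9083.
Step 5: Two-sided p-value via normal approximation = 2*(1 - Phi(|z|)) = 0.363722.
Step 6: alpha = 0.05. fail to reject H0.

R = 9, z = 0.9083, p = 0.363722, fail to reject H0.


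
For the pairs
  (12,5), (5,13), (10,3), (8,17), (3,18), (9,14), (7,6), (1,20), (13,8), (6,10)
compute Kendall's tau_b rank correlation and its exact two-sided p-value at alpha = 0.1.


Step 1: Enumerate the 45 unordered pairs (i,j) with i<j and classify each by sign(x_j-x_i) * sign(y_j-y_i).
  (1,2):dx=-7,dy=+8->D; (1,3):dx=-2,dy=-2->C; (1,4):dx=-4,dy=+12->D; (1,5):dx=-9,dy=+13->D
  (1,6):dx=-3,dy=+9->D; (1,7):dx=-5,dy=+1->D; (1,8):dx=-11,dy=+15->D; (1,9):dx=+1,dy=+3->C
  (1,10):dx=-6,dy=+5->D; (2,3):dx=+5,dy=-10->D; (2,4):dx=+3,dy=+4->C; (2,5):dx=-2,dy=+5->D
  (2,6):dx=+4,dy=+1->C; (2,7):dx=+2,dy=-7->D; (2,8):dx=-4,dy=+7->D; (2,9):dx=+8,dy=-5->D
  (2,10):dx=+1,dy=-3->D; (3,4):dx=-2,dy=+14->D; (3,5):dx=-7,dy=+15->D; (3,6):dx=-1,dy=+11->D
  (3,7):dx=-3,dy=+3->D; (3,8):dx=-9,dy=+17->D; (3,9):dx=+3,dy=+5->C; (3,10):dx=-4,dy=+7->D
  (4,5):dx=-5,dy=+1->D; (4,6):dx=+1,dy=-3->D; (4,7):dx=-1,dy=-11->C; (4,8):dx=-7,dy=+3->D
  (4,9):dx=+5,dy=-9->D; (4,10):dx=-2,dy=-7->C; (5,6):dx=+6,dy=-4->D; (5,7):dx=+4,dy=-12->D
  (5,8):dx=-2,dy=+2->D; (5,9):dx=+10,dy=-10->D; (5,10):dx=+3,dy=-8->D; (6,7):dx=-2,dy=-8->C
  (6,8):dx=-8,dy=+6->D; (6,9):dx=+4,dy=-6->D; (6,10):dx=-3,dy=-4->C; (7,8):dx=-6,dy=+14->D
  (7,9):dx=+6,dy=+2->C; (7,10):dx=-1,dy=+4->D; (8,9):dx=+12,dy=-12->D; (8,10):dx=+5,dy=-10->D
  (9,10):dx=-7,dy=+2->D
Step 2: C = 10, D = 35, total pairs = 45.
Step 3: tau = (C - D)/(n(n-1)/2) = (10 - 35)/45 = -0.555556.
Step 4: Exact two-sided p-value (enumerate n! = 3628800 permutations of y under H0): p = 0.028609.
Step 5: alpha = 0.1. reject H0.

tau_b = -0.5556 (C=10, D=35), p = 0.028609, reject H0.


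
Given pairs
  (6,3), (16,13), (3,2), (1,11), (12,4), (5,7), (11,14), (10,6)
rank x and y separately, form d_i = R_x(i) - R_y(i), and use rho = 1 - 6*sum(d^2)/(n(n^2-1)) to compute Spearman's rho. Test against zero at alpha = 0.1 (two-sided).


Step 1: Rank x and y separately (midranks; no ties here).
rank(x): 6->4, 16->8, 3->2, 1->1, 12->7, 5->3, 11->6, 10->5
rank(y): 3->2, 13->7, 2->1, 11->6, 4->3, 7->5, 14->8, 6->4
Step 2: d_i = R_x(i) - R_y(i); compute d_i^2.
  (4-2)^2=4, (8-7)^2=1, (2-1)^2=1, (1-6)^2=25, (7-3)^2=16, (3-5)^2=4, (6-8)^2=4, (5-4)^2=1
sum(d^2) = 56.
Step 3: rho = 1 - 6*56 / (8*(8^2 - 1)) = 1 - 336/504 = 0.333333.
Step 4: Under H0, t = rho * sqrt((n-2)/(1-rho^2)) = 0.8660 ~ t(6).
Step 5: Two-sided p-value from the t-distribution with 6 df = 0.419753.
Step 6: alpha = 0.1. fail to reject H0.

rho = 0.3333, p = 0.419753, fail to reject H0 at alpha = 0.1.


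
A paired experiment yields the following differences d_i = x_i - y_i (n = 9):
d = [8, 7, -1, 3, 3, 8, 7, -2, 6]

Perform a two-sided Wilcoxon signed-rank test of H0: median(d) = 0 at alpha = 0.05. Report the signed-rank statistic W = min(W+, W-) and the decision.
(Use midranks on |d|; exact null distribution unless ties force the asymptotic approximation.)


Step 1: Drop any zero differences (none here) and take |d_i|.
|d| = [8, 7, 1, 3, 3, 8, 7, 2, 6]
Step 2: Midrank |d_i| (ties get averaged ranks).
ranks: |8|->8.5, |7|->6.5, |1|->1, |3|->3.5, |3|->3.5, |8|->8.5, |7|->6.5, |2|->2, |6|->5
Step 3: Attach original signs; sum ranks with positive sign and with negative sign.
W+ = 8.5 + 6.5 + 3.5 + 3.5 + 8.5 + 6.5 + 5 = 42
W- = 1 + 2 = 3
(Check: W+ + W- = 45 should equal n(n+1)/2 = 45.)
Step 4: Test statistic W = min(W+, W-) = 3.
Step 5: Ties in |d|, so use the tie-corrected normal approximation.
        E[W] = n(n+1)/4 = 9*10/4 = 22.5.
        Tie groups: |d|=3 (t=2), |d|=7 (t=2), |d|=8 (t=2); sum(t^3 - t) = 18.
        Var[W] = n(n+1)(2n+1)/24 - sum(t^3-t)/48 = 1710/24 - 18/48 = 70.875.
        z = (W - E[W]) / sqrt(Var[W]) = (3 - 22.5) / 8.4187 = -2.3163.
        Two-sided p = 2*Phi(z) = 0.020544.
Step 6: alpha = 0.05. reject H0.

W+ = 42, W- = 3, W = min = 3, p = 0.020544, reject H0.


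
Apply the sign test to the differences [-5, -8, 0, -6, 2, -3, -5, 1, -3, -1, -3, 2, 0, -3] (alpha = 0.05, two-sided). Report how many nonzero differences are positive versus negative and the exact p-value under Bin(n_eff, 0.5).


Step 1: Discard zero differences. Original n = 14; n_eff = number of nonzero differences = 12.
Nonzero differences (with sign): -5, -8, -6, +2, -3, -5, +1, -3, -1, -3, +2, -3
Step 2: Count signs: positive = 3, negative = 9.
Step 3: Under H0: P(positive) = 0.5, so the number of positives S ~ Bin(12, 0.5).
Step 4: Two-sided exact p-value = sum of Bin(12,0.5) probabilities at or below the observed probability = 0.145996.
Step 5: alpha = 0.05. fail to reject H0.

n_eff = 12, pos = 3, neg = 9, p = 0.145996, fail to reject H0.


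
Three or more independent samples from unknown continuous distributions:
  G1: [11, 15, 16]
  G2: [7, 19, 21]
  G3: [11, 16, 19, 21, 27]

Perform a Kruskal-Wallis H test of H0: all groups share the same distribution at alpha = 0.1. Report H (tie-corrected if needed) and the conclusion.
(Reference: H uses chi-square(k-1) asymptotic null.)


Step 1: Combine all N = 11 observations and assign midranks.
sorted (value, group, rank): (7,G2,1), (11,G1,2.5), (11,G3,2.5), (15,G1,4), (16,G1,5.5), (16,G3,5.5), (19,G2,7.5), (19,G3,7.5), (21,G2,9.5), (21,G3,9.5), (27,G3,11)
Step 2: Sum ranks within each group.
R_1 = 12 (n_1 = 3)
R_2 = 18 (n_2 = 3)
R_3 = 36 (n_3 = 5)
Step 3: H = 12/(N(N+1)) * sum(R_i^2/n_i) - 3(N+1)
     = 12/(11*12) * (12^2/3 + 18^2/3 + 36^2/5) - 3*12
     = 0.090909 * 415.2 - 36
     = 1.745455.
Step 4: Ties present; correction factor C = 1 - 24/(11^3 - 11) = 0.981818. Corrected H = 1.745455 / 0.981818 = 1.777778.
Step 5: Under H0, H ~ chi^2(2); p-value = 0.411112.
Step 6: alpha = 0.1. fail to reject H0.

H = 1.7778, df = 2, p = 0.411112, fail to reject H0.


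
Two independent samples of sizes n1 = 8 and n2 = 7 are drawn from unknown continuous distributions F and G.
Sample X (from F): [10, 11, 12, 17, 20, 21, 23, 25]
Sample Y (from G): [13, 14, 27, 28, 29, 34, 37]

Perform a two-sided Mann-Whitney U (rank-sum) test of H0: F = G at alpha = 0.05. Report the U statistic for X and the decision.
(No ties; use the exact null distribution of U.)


Step 1: Combine and sort all 15 observations; assign midranks.
sorted (value, group): (10,X), (11,X), (12,X), (13,Y), (14,Y), (17,X), (20,X), (21,X), (23,X), (25,X), (27,Y), (28,Y), (29,Y), (34,Y), (37,Y)
ranks: 10->1, 11->2, 12->3, 13->4, 14->5, 17->6, 20->7, 21->8, 23->9, 25->10, 27->11, 28->12, 29->13, 34->14, 37->15
Step 2: Rank sum for X: R1 = 1 + 2 + 3 + 6 + 7 + 8 + 9 + 10 = 46.
Step 3: U_X = R1 - n1(n1+1)/2 = 46 - 8*9/2 = 46 - 36 = 10.
       U_Y = n1*n2 - U_X = 56 - 10 = 46.
Step 4: No ties, so the exact null distribution of U (based on enumerating the C(15,8) = 6435 equally likely rank assignments) gives the two-sided p-value.
Step 5: p-value = 0.040093; compare to alpha = 0.05. reject H0.

U_X = 10, p = 0.040093, reject H0 at alpha = 0.05.


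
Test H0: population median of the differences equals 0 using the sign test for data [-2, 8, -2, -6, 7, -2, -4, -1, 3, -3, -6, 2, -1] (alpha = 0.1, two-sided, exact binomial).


Step 1: Discard zero differences. Original n = 13; n_eff = number of nonzero differences = 13.
Nonzero differences (with sign): -2, +8, -2, -6, +7, -2, -4, -1, +3, -3, -6, +2, -1
Step 2: Count signs: positive = 4, negative = 9.
Step 3: Under H0: P(positive) = 0.5, so the number of positives S ~ Bin(13, 0.5).
Step 4: Two-sided exact p-value = sum of Bin(13,0.5) probabilities at or below the observed probability = 0.266846.
Step 5: alpha = 0.1. fail to reject H0.

n_eff = 13, pos = 4, neg = 9, p = 0.266846, fail to reject H0.


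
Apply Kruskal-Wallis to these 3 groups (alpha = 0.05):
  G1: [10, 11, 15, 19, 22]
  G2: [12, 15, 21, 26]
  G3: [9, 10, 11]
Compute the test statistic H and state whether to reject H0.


Step 1: Combine all N = 12 observations and assign midranks.
sorted (value, group, rank): (9,G3,1), (10,G1,2.5), (10,G3,2.5), (11,G1,4.5), (11,G3,4.5), (12,G2,6), (15,G1,7.5), (15,G2,7.5), (19,G1,9), (21,G2,10), (22,G1,11), (26,G2,12)
Step 2: Sum ranks within each group.
R_1 = 34.5 (n_1 = 5)
R_2 = 35.5 (n_2 = 4)
R_3 = 8 (n_3 = 3)
Step 3: H = 12/(N(N+1)) * sum(R_i^2/n_i) - 3(N+1)
     = 12/(12*13) * (34.5^2/5 + 35.5^2/4 + 8^2/3) - 3*13
     = 0.076923 * 574.446 - 39
     = 5.188141.
Step 4: Ties present; correction factor C = 1 - 18/(12^3 - 12) = 0.989510. Corrected H = 5.188141 / 0.989510 = 5.243139.
Step 5: Under H0, H ~ chi^2(2); p-value = 0.072689.
Step 6: alpha = 0.05. fail to reject H0.

H = 5.2431, df = 2, p = 0.072689, fail to reject H0.


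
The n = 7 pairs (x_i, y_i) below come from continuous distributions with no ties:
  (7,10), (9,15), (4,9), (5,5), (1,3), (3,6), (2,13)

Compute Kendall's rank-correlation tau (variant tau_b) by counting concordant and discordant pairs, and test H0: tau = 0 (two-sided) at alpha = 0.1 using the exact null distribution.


Step 1: Enumerate the 21 unordered pairs (i,j) with i<j and classify each by sign(x_j-x_i) * sign(y_j-y_i).
  (1,2):dx=+2,dy=+5->C; (1,3):dx=-3,dy=-1->C; (1,4):dx=-2,dy=-5->C; (1,5):dx=-6,dy=-7->C
  (1,6):dx=-4,dy=-4->C; (1,7):dx=-5,dy=+3->D; (2,3):dx=-5,dy=-6->C; (2,4):dx=-4,dy=-10->C
  (2,5):dx=-8,dy=-12->C; (2,6):dx=-6,dy=-9->C; (2,7):dx=-7,dy=-2->C; (3,4):dx=+1,dy=-4->D
  (3,5):dx=-3,dy=-6->C; (3,6):dx=-1,dy=-3->C; (3,7):dx=-2,dy=+4->D; (4,5):dx=-4,dy=-2->C
  (4,6):dx=-2,dy=+1->D; (4,7):dx=-3,dy=+8->D; (5,6):dx=+2,dy=+3->C; (5,7):dx=+1,dy=+10->C
  (6,7):dx=-1,dy=+7->D
Step 2: C = 15, D = 6, total pairs = 21.
Step 3: tau = (C - D)/(n(n-1)/2) = (15 - 6)/21 = 0.428571.
Step 4: Exact two-sided p-value (enumerate n! = 5040 permutations of y under H0): p = 0.238889.
Step 5: alpha = 0.1. fail to reject H0.

tau_b = 0.4286 (C=15, D=6), p = 0.238889, fail to reject H0.


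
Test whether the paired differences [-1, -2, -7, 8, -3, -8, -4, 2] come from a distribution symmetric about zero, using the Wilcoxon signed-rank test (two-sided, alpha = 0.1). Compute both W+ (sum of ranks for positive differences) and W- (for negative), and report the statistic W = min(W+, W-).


Step 1: Drop any zero differences (none here) and take |d_i|.
|d| = [1, 2, 7, 8, 3, 8, 4, 2]
Step 2: Midrank |d_i| (ties get averaged ranks).
ranks: |1|->1, |2|->2.5, |7|->6, |8|->7.5, |3|->4, |8|->7.5, |4|->5, |2|->2.5
Step 3: Attach original signs; sum ranks with positive sign and with negative sign.
W+ = 7.5 + 2.5 = 10
W- = 1 + 2.5 + 6 + 4 + 7.5 + 5 = 26
(Check: W+ + W- = 36 should equal n(n+1)/2 = 36.)
Step 4: Test statistic W = min(W+, W-) = 10.
Step 5: Ties in |d|, so use the tie-corrected normal approximation.
        E[W] = n(n+1)/4 = 8*9/4 = 18.
        Tie groups: |d|=2 (t=2), |d|=8 (t=2); sum(t^3 - t) = 12.
        Var[W] = n(n+1)(2n+1)/24 - sum(t^3-t)/48 = 1224/24 - 12/48 = 50.75.
        z = (W - E[W]) / sqrt(Var[W]) = (10 - 18) / 7.1239 = -1.1230.
        Two-sided p = 2*Phi(z) = 0.261446.
Step 6: alpha = 0.1. fail to reject H0.

W+ = 10, W- = 26, W = min = 10, p = 0.261446, fail to reject H0.


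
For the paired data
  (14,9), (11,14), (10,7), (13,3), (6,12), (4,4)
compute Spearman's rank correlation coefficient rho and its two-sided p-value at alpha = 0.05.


Step 1: Rank x and y separately (midranks; no ties here).
rank(x): 14->6, 11->4, 10->3, 13->5, 6->2, 4->1
rank(y): 9->4, 14->6, 7->3, 3->1, 12->5, 4->2
Step 2: d_i = R_x(i) - R_y(i); compute d_i^2.
  (6-4)^2=4, (4-6)^2=4, (3-3)^2=0, (5-1)^2=16, (2-5)^2=9, (1-2)^2=1
sum(d^2) = 34.
Step 3: rho = 1 - 6*34 / (6*(6^2 - 1)) = 1 - 204/210 = 0.028571.
Step 4: Under H0, t = rho * sqrt((n-2)/(1-rho^2)) = 0.0572 ~ t(4).
Step 5: Two-sided p-value from the t-distribution with 4 df = 0.957155.
Step 6: alpha = 0.05. fail to reject H0.

rho = 0.0286, p = 0.957155, fail to reject H0 at alpha = 0.05.


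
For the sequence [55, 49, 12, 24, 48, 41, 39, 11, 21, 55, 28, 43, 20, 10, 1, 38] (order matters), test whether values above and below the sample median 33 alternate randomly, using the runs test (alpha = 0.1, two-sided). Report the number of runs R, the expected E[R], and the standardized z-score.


Step 1: Compute median = 33; label A = above, B = below.
Labels in order: AABBAAABBABABBBA  (n_A = 8, n_B = 8)
Step 2: Count runs R = 9.
Step 3: Under H0 (random ordering), E[R] = 2*n_A*n_B/(n_A+n_B) + 1 = 2*8*8/16 + 1 = 9.0000.
        Var[R] = 2*n_A*n_B*(2*n_A*n_B - n_A - n_B) / ((n_A+n_B)^2 * (n_A+n_B-1)) = 14336/3840 = 3.7333.
        SD[R] = 1.9322.
Step 4: R = E[R], so z = 0 with no continuity correction.
Step 5: Two-sided p-value via normal approximation = 2*(1 - Phi(|z|)) = 1.000000.
Step 6: alpha = 0.1. fail to reject H0.

R = 9, z = 0.0000, p = 1.000000, fail to reject H0.


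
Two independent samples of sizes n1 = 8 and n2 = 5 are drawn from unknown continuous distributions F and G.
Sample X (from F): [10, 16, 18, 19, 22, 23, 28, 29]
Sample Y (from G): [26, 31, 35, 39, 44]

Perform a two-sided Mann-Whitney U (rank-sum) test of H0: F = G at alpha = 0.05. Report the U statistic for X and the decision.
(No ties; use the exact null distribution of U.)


Step 1: Combine and sort all 13 observations; assign midranks.
sorted (value, group): (10,X), (16,X), (18,X), (19,X), (22,X), (23,X), (26,Y), (28,X), (29,X), (31,Y), (35,Y), (39,Y), (44,Y)
ranks: 10->1, 16->2, 18->3, 19->4, 22->5, 23->6, 26->7, 28->8, 29->9, 31->10, 35->11, 39->12, 44->13
Step 2: Rank sum for X: R1 = 1 + 2 + 3 + 4 + 5 + 6 + 8 + 9 = 38.
Step 3: U_X = R1 - n1(n1+1)/2 = 38 - 8*9/2 = 38 - 36 = 2.
       U_Y = n1*n2 - U_X = 40 - 2 = 38.
Step 4: No ties, so the exact null distribution of U (based on enumerating the C(13,8) = 1287 equally likely rank assignments) gives the two-sided p-value.
Step 5: p-value = 0.006216; compare to alpha = 0.05. reject H0.

U_X = 2, p = 0.006216, reject H0 at alpha = 0.05.


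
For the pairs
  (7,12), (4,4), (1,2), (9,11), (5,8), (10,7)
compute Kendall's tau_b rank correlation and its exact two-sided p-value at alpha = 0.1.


Step 1: Enumerate the 15 unordered pairs (i,j) with i<j and classify each by sign(x_j-x_i) * sign(y_j-y_i).
  (1,2):dx=-3,dy=-8->C; (1,3):dx=-6,dy=-10->C; (1,4):dx=+2,dy=-1->D; (1,5):dx=-2,dy=-4->C
  (1,6):dx=+3,dy=-5->D; (2,3):dx=-3,dy=-2->C; (2,4):dx=+5,dy=+7->C; (2,5):dx=+1,dy=+4->C
  (2,6):dx=+6,dy=+3->C; (3,4):dx=+8,dy=+9->C; (3,5):dx=+4,dy=+6->C; (3,6):dx=+9,dy=+5->C
  (4,5):dx=-4,dy=-3->C; (4,6):dx=+1,dy=-4->D; (5,6):dx=+5,dy=-1->D
Step 2: C = 11, D = 4, total pairs = 15.
Step 3: tau = (C - D)/(n(n-1)/2) = (11 - 4)/15 = 0.466667.
Step 4: Exact two-sided p-value (enumerate n! = 720 permutations of y under H0): p = 0.272222.
Step 5: alpha = 0.1. fail to reject H0.

tau_b = 0.4667 (C=11, D=4), p = 0.272222, fail to reject H0.


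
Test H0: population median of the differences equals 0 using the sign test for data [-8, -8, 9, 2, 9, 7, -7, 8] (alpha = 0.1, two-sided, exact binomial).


Step 1: Discard zero differences. Original n = 8; n_eff = number of nonzero differences = 8.
Nonzero differences (with sign): -8, -8, +9, +2, +9, +7, -7, +8
Step 2: Count signs: positive = 5, negative = 3.
Step 3: Under H0: P(positive) = 0.5, so the number of positives S ~ Bin(8, 0.5).
Step 4: Two-sided exact p-value = sum of Bin(8,0.5) probabilities at or below the observed probability = 0.726562.
Step 5: alpha = 0.1. fail to reject H0.

n_eff = 8, pos = 5, neg = 3, p = 0.726562, fail to reject H0.


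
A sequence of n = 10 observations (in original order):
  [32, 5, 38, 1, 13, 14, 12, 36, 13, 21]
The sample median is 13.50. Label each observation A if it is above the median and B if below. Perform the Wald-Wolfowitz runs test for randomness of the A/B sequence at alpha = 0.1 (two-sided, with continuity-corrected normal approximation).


Step 1: Compute median = 13.50; label A = above, B = below.
Labels in order: ABABBABABA  (n_A = 5, n_B = 5)
Step 2: Count runs R = 9.
Step 3: Under H0 (random ordering), E[R] = 2*n_A*n_B/(n_A+n_B) + 1 = 2*5*5/10 + 1 = 6.0000.
        Var[R] = 2*n_A*n_B*(2*n_A*n_B - n_A - n_B) / ((n_A+n_B)^2 * (n_A+n_B-1)) = 2000/900 = 2.2222.
        SD[R] = 1.4907.
Step 4: Continuity-corrected z = (R - 0.5 - E[R]) / SD[R] = (9 - 0.5 - 6.0000) / 1.4907 = 1.6771.
Step 5: Two-sided p-value via normal approximation = 2*(1 - Phi(|z|)) = 0.093533.
Step 6: alpha = 0.1. reject H0.

R = 9, z = 1.6771, p = 0.093533, reject H0.


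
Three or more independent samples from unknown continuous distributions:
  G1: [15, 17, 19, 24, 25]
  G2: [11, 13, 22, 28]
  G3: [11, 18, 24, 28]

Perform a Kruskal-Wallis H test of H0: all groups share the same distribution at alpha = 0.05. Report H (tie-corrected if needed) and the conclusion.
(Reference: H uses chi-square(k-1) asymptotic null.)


Step 1: Combine all N = 13 observations and assign midranks.
sorted (value, group, rank): (11,G2,1.5), (11,G3,1.5), (13,G2,3), (15,G1,4), (17,G1,5), (18,G3,6), (19,G1,7), (22,G2,8), (24,G1,9.5), (24,G3,9.5), (25,G1,11), (28,G2,12.5), (28,G3,12.5)
Step 2: Sum ranks within each group.
R_1 = 36.5 (n_1 = 5)
R_2 = 25 (n_2 = 4)
R_3 = 29.5 (n_3 = 4)
Step 3: H = 12/(N(N+1)) * sum(R_i^2/n_i) - 3(N+1)
     = 12/(13*14) * (36.5^2/5 + 25^2/4 + 29.5^2/4) - 3*14
     = 0.065934 * 640.263 - 42
     = 0.215110.
Step 4: Ties present; correction factor C = 1 - 18/(13^3 - 13) = 0.991758. Corrected H = 0.215110 / 0.991758 = 0.216898.
Step 5: Under H0, H ~ chi^2(2); p-value = 0.897225.
Step 6: alpha = 0.05. fail to reject H0.

H = 0.2169, df = 2, p = 0.897225, fail to reject H0.


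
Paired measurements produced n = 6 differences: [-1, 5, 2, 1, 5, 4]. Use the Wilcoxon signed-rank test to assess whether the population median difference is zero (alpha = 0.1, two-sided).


Step 1: Drop any zero differences (none here) and take |d_i|.
|d| = [1, 5, 2, 1, 5, 4]
Step 2: Midrank |d_i| (ties get averaged ranks).
ranks: |1|->1.5, |5|->5.5, |2|->3, |1|->1.5, |5|->5.5, |4|->4
Step 3: Attach original signs; sum ranks with positive sign and with negative sign.
W+ = 5.5 + 3 + 1.5 + 5.5 + 4 = 19.5
W- = 1.5 = 1.5
(Check: W+ + W- = 21 should equal n(n+1)/2 = 21.)
Step 4: Test statistic W = min(W+, W-) = 1.5.
Step 5: Ties in |d|, so use the tie-corrected normal approximation.
        E[W] = n(n+1)/4 = 6*7/4 = 10.5.
        Tie groups: |d|=1 (t=2), |d|=5 (t=2); sum(t^3 - t) = 12.
        Var[W] = n(n+1)(2n+1)/24 - sum(t^3-t)/48 = 546/24 - 12/48 = 22.5.
        z = (W - E[W]) / sqrt(Var[W]) = (1.5 - 10.5) / 4.7434 = -1.8974.
        Two-sided p = 2*Phi(z) = 0.057780.
Step 6: alpha = 0.1. reject H0.

W+ = 19.5, W- = 1.5, W = min = 1.5, p = 0.057780, reject H0.


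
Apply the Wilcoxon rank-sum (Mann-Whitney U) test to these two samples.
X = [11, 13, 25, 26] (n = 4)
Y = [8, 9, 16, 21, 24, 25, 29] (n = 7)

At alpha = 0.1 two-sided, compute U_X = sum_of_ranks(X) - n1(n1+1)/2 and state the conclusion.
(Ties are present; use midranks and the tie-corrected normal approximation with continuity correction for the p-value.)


Step 1: Combine and sort all 11 observations; assign midranks.
sorted (value, group): (8,Y), (9,Y), (11,X), (13,X), (16,Y), (21,Y), (24,Y), (25,X), (25,Y), (26,X), (29,Y)
ranks: 8->1, 9->2, 11->3, 13->4, 16->5, 21->6, 24->7, 25->8.5, 25->8.5, 26->10, 29->11
Step 2: Rank sum for X: R1 = 3 + 4 + 8.5 + 10 = 25.5.
Step 3: U_X = R1 - n1(n1+1)/2 = 25.5 - 4*5/2 = 25.5 - 10 = 15.5.
       U_Y = n1*n2 - U_X = 28 - 15.5 = 12.5.
Step 4: Ties are present, so use the tie-corrected normal approximation (with continuity correction) for the p-value.
Step 5: p-value = 0.849769; compare to alpha = 0.1. fail to reject H0.

U_X = 15.5, p = 0.849769, fail to reject H0 at alpha = 0.1.


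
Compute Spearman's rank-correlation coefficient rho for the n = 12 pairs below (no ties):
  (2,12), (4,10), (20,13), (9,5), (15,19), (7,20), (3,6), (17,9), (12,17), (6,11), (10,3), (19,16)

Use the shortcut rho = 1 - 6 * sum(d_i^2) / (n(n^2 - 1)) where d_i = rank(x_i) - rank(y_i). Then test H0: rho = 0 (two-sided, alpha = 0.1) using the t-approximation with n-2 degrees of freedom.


Step 1: Rank x and y separately (midranks; no ties here).
rank(x): 2->1, 4->3, 20->12, 9->6, 15->9, 7->5, 3->2, 17->10, 12->8, 6->4, 10->7, 19->11
rank(y): 12->7, 10->5, 13->8, 5->2, 19->11, 20->12, 6->3, 9->4, 17->10, 11->6, 3->1, 16->9
Step 2: d_i = R_x(i) - R_y(i); compute d_i^2.
  (1-7)^2=36, (3-5)^2=4, (12-8)^2=16, (6-2)^2=16, (9-11)^2=4, (5-12)^2=49, (2-3)^2=1, (10-4)^2=36, (8-10)^2=4, (4-6)^2=4, (7-1)^2=36, (11-9)^2=4
sum(d^2) = 210.
Step 3: rho = 1 - 6*210 / (12*(12^2 - 1)) = 1 - 1260/1716 = 0.265734.
Step 4: Under H0, t = rho * sqrt((n-2)/(1-rho^2)) = 0.8717 ~ t(10).
Step 5: Two-sided p-value from the t-distribution with 10 df = 0.403833.
Step 6: alpha = 0.1. fail to reject H0.

rho = 0.2657, p = 0.403833, fail to reject H0 at alpha = 0.1.


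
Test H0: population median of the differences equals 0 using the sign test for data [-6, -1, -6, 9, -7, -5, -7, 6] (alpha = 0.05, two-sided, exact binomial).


Step 1: Discard zero differences. Original n = 8; n_eff = number of nonzero differences = 8.
Nonzero differences (with sign): -6, -1, -6, +9, -7, -5, -7, +6
Step 2: Count signs: positive = 2, negative = 6.
Step 3: Under H0: P(positive) = 0.5, so the number of positives S ~ Bin(8, 0.5).
Step 4: Two-sided exact p-value = sum of Bin(8,0.5) probabilities at or below the observed probability = 0.289062.
Step 5: alpha = 0.05. fail to reject H0.

n_eff = 8, pos = 2, neg = 6, p = 0.289062, fail to reject H0.


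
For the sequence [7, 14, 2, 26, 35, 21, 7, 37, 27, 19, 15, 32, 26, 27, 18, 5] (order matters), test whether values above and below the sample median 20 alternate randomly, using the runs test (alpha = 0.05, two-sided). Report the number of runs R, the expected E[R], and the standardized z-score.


Step 1: Compute median = 20; label A = above, B = below.
Labels in order: BBBAAABAABBAAABB  (n_A = 8, n_B = 8)
Step 2: Count runs R = 7.
Step 3: Under H0 (random ordering), E[R] = 2*n_A*n_B/(n_A+n_B) + 1 = 2*8*8/16 + 1 = 9.0000.
        Var[R] = 2*n_A*n_B*(2*n_A*n_B - n_A - n_B) / ((n_A+n_B)^2 * (n_A+n_B-1)) = 14336/3840 = 3.7333.
        SD[R] = 1.9322.
Step 4: Continuity-corrected z = (R + 0.5 - E[R]) / SD[R] = (7 + 0.5 - 9.0000) / 1.9322 = -0.7763.
Step 5: Two-sided p-value via normal approximation = 2*(1 - Phi(|z|)) = 0.437558.
Step 6: alpha = 0.05. fail to reject H0.

R = 7, z = -0.7763, p = 0.437558, fail to reject H0.


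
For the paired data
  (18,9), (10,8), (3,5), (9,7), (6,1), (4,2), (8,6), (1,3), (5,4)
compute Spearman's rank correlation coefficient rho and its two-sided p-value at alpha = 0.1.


Step 1: Rank x and y separately (midranks; no ties here).
rank(x): 18->9, 10->8, 3->2, 9->7, 6->5, 4->3, 8->6, 1->1, 5->4
rank(y): 9->9, 8->8, 5->5, 7->7, 1->1, 2->2, 6->6, 3->3, 4->4
Step 2: d_i = R_x(i) - R_y(i); compute d_i^2.
  (9-9)^2=0, (8-8)^2=0, (2-5)^2=9, (7-7)^2=0, (5-1)^2=16, (3-2)^2=1, (6-6)^2=0, (1-3)^2=4, (4-4)^2=0
sum(d^2) = 30.
Step 3: rho = 1 - 6*30 / (9*(9^2 - 1)) = 1 - 180/720 = 0.750000.
Step 4: Under H0, t = rho * sqrt((n-2)/(1-rho^2)) = 3.0000 ~ t(7).
Step 5: Two-sided p-value from the t-distribution with 7 df = 0.019942.
Step 6: alpha = 0.1. reject H0.

rho = 0.7500, p = 0.019942, reject H0 at alpha = 0.1.


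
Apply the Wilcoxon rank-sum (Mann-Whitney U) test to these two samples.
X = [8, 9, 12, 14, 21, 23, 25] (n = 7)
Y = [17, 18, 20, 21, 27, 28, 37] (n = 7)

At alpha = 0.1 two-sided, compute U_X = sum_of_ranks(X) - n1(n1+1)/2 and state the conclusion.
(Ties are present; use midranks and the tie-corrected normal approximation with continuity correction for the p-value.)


Step 1: Combine and sort all 14 observations; assign midranks.
sorted (value, group): (8,X), (9,X), (12,X), (14,X), (17,Y), (18,Y), (20,Y), (21,X), (21,Y), (23,X), (25,X), (27,Y), (28,Y), (37,Y)
ranks: 8->1, 9->2, 12->3, 14->4, 17->5, 18->6, 20->7, 21->8.5, 21->8.5, 23->10, 25->11, 27->12, 28->13, 37->14
Step 2: Rank sum for X: R1 = 1 + 2 + 3 + 4 + 8.5 + 10 + 11 = 39.5.
Step 3: U_X = R1 - n1(n1+1)/2 = 39.5 - 7*8/2 = 39.5 - 28 = 11.5.
       U_Y = n1*n2 - U_X = 49 - 11.5 = 37.5.
Step 4: Ties are present, so use the tie-corrected normal approximation (with continuity correction) for the p-value.
Step 5: p-value = 0.109832; compare to alpha = 0.1. fail to reject H0.

U_X = 11.5, p = 0.109832, fail to reject H0 at alpha = 0.1.


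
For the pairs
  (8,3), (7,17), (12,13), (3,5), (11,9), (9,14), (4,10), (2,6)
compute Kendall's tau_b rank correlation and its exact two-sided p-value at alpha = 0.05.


Step 1: Enumerate the 28 unordered pairs (i,j) with i<j and classify each by sign(x_j-x_i) * sign(y_j-y_i).
  (1,2):dx=-1,dy=+14->D; (1,3):dx=+4,dy=+10->C; (1,4):dx=-5,dy=+2->D; (1,5):dx=+3,dy=+6->C
  (1,6):dx=+1,dy=+11->C; (1,7):dx=-4,dy=+7->D; (1,8):dx=-6,dy=+3->D; (2,3):dx=+5,dy=-4->D
  (2,4):dx=-4,dy=-12->C; (2,5):dx=+4,dy=-8->D; (2,6):dx=+2,dy=-3->D; (2,7):dx=-3,dy=-7->C
  (2,8):dx=-5,dy=-11->C; (3,4):dx=-9,dy=-8->C; (3,5):dx=-1,dy=-4->C; (3,6):dx=-3,dy=+1->D
  (3,7):dx=-8,dy=-3->C; (3,8):dx=-10,dy=-7->C; (4,5):dx=+8,dy=+4->C; (4,6):dx=+6,dy=+9->C
  (4,7):dx=+1,dy=+5->C; (4,8):dx=-1,dy=+1->D; (5,6):dx=-2,dy=+5->D; (5,7):dx=-7,dy=+1->D
  (5,8):dx=-9,dy=-3->C; (6,7):dx=-5,dy=-4->C; (6,8):dx=-7,dy=-8->C; (7,8):dx=-2,dy=-4->C
Step 2: C = 17, D = 11, total pairs = 28.
Step 3: tau = (C - D)/(n(n-1)/2) = (17 - 11)/28 = 0.214286.
Step 4: Exact two-sided p-value (enumerate n! = 40320 permutations of y under H0): p = 0.548413.
Step 5: alpha = 0.05. fail to reject H0.

tau_b = 0.2143 (C=17, D=11), p = 0.548413, fail to reject H0.


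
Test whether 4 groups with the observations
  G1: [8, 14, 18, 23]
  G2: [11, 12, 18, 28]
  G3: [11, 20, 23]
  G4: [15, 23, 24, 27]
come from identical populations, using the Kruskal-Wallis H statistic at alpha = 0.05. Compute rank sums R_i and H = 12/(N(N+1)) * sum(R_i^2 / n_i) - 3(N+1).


Step 1: Combine all N = 15 observations and assign midranks.
sorted (value, group, rank): (8,G1,1), (11,G2,2.5), (11,G3,2.5), (12,G2,4), (14,G1,5), (15,G4,6), (18,G1,7.5), (18,G2,7.5), (20,G3,9), (23,G1,11), (23,G3,11), (23,G4,11), (24,G4,13), (27,G4,14), (28,G2,15)
Step 2: Sum ranks within each group.
R_1 = 24.5 (n_1 = 4)
R_2 = 29 (n_2 = 4)
R_3 = 22.5 (n_3 = 3)
R_4 = 44 (n_4 = 4)
Step 3: H = 12/(N(N+1)) * sum(R_i^2/n_i) - 3(N+1)
     = 12/(15*16) * (24.5^2/4 + 29^2/4 + 22.5^2/3 + 44^2/4) - 3*16
     = 0.050000 * 1013.06 - 48
     = 2.653125.
Step 4: Ties present; correction factor C = 1 - 36/(15^3 - 15) = 0.989286. Corrected H = 2.653125 / 0.989286 = 2.681859.
Step 5: Under H0, H ~ chi^2(3); p-value = 0.443319.
Step 6: alpha = 0.05. fail to reject H0.

H = 2.6819, df = 3, p = 0.443319, fail to reject H0.


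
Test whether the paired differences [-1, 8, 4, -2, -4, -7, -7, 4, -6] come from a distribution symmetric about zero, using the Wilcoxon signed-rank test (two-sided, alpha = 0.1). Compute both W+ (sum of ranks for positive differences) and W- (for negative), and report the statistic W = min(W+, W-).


Step 1: Drop any zero differences (none here) and take |d_i|.
|d| = [1, 8, 4, 2, 4, 7, 7, 4, 6]
Step 2: Midrank |d_i| (ties get averaged ranks).
ranks: |1|->1, |8|->9, |4|->4, |2|->2, |4|->4, |7|->7.5, |7|->7.5, |4|->4, |6|->6
Step 3: Attach original signs; sum ranks with positive sign and with negative sign.
W+ = 9 + 4 + 4 = 17
W- = 1 + 2 + 4 + 7.5 + 7.5 + 6 = 28
(Check: W+ + W- = 45 should equal n(n+1)/2 = 45.)
Step 4: Test statistic W = min(W+, W-) = 17.
Step 5: Ties in |d|, so use the tie-corrected normal approximation.
        E[W] = n(n+1)/4 = 9*10/4 = 22.5.
        Tie groups: |d|=4 (t=3), |d|=7 (t=2); sum(t^3 - t) = 30.
        Var[W] = n(n+1)(2n+1)/24 - sum(t^3-t)/48 = 1710/24 - 30/48 = 70.625.
        z = (W - E[W]) / sqrt(Var[W]) = (17 - 22.5) / 8.4039 = -0.6545.
        Two-sided p = 2*Phi(z) = 0.512815.
Step 6: alpha = 0.1. fail to reject H0.

W+ = 17, W- = 28, W = min = 17, p = 0.512815, fail to reject H0.


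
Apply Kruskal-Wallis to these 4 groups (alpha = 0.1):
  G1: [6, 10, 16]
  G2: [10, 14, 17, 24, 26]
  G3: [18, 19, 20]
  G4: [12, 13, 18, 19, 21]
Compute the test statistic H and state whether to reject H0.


Step 1: Combine all N = 16 observations and assign midranks.
sorted (value, group, rank): (6,G1,1), (10,G1,2.5), (10,G2,2.5), (12,G4,4), (13,G4,5), (14,G2,6), (16,G1,7), (17,G2,8), (18,G3,9.5), (18,G4,9.5), (19,G3,11.5), (19,G4,11.5), (20,G3,13), (21,G4,14), (24,G2,15), (26,G2,16)
Step 2: Sum ranks within each group.
R_1 = 10.5 (n_1 = 3)
R_2 = 47.5 (n_2 = 5)
R_3 = 34 (n_3 = 3)
R_4 = 44 (n_4 = 5)
Step 3: H = 12/(N(N+1)) * sum(R_i^2/n_i) - 3(N+1)
     = 12/(16*17) * (10.5^2/3 + 47.5^2/5 + 34^2/3 + 44^2/5) - 3*17
     = 0.044118 * 1260.53 - 51
     = 4.611765.
Step 4: Ties present; correction factor C = 1 - 18/(16^3 - 16) = 0.995588. Corrected H = 4.611765 / 0.995588 = 4.632201.
Step 5: Under H0, H ~ chi^2(3); p-value = 0.200797.
Step 6: alpha = 0.1. fail to reject H0.

H = 4.6322, df = 3, p = 0.200797, fail to reject H0.


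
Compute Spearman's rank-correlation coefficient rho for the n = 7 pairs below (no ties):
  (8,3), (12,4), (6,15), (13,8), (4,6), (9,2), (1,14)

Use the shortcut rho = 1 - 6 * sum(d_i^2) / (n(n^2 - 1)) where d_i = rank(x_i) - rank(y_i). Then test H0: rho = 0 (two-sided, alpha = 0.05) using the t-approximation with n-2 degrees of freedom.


Step 1: Rank x and y separately (midranks; no ties here).
rank(x): 8->4, 12->6, 6->3, 13->7, 4->2, 9->5, 1->1
rank(y): 3->2, 4->3, 15->7, 8->5, 6->4, 2->1, 14->6
Step 2: d_i = R_x(i) - R_y(i); compute d_i^2.
  (4-2)^2=4, (6-3)^2=9, (3-7)^2=16, (7-5)^2=4, (2-4)^2=4, (5-1)^2=16, (1-6)^2=25
sum(d^2) = 78.
Step 3: rho = 1 - 6*78 / (7*(7^2 - 1)) = 1 - 468/336 = -0.392857.
Step 4: Under H0, t = rho * sqrt((n-2)/(1-rho^2)) = -0.9553 ~ t(5).
Step 5: Two-sided p-value from the t-distribution with 5 df = 0.383317.
Step 6: alpha = 0.05. fail to reject H0.

rho = -0.3929, p = 0.383317, fail to reject H0 at alpha = 0.05.


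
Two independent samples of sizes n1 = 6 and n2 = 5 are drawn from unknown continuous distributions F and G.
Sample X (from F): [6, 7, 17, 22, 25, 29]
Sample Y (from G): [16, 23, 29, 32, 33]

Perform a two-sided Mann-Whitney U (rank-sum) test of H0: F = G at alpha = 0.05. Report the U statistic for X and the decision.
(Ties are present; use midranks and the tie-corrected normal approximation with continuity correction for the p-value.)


Step 1: Combine and sort all 11 observations; assign midranks.
sorted (value, group): (6,X), (7,X), (16,Y), (17,X), (22,X), (23,Y), (25,X), (29,X), (29,Y), (32,Y), (33,Y)
ranks: 6->1, 7->2, 16->3, 17->4, 22->5, 23->6, 25->7, 29->8.5, 29->8.5, 32->10, 33->11
Step 2: Rank sum for X: R1 = 1 + 2 + 4 + 5 + 7 + 8.5 = 27.5.
Step 3: U_X = R1 - n1(n1+1)/2 = 27.5 - 6*7/2 = 27.5 - 21 = 6.5.
       U_Y = n1*n2 - U_X = 30 - 6.5 = 23.5.
Step 4: Ties are present, so use the tie-corrected normal approximation (with continuity correction) for the p-value.
Step 5: p-value = 0.143215; compare to alpha = 0.05. fail to reject H0.

U_X = 6.5, p = 0.143215, fail to reject H0 at alpha = 0.05.


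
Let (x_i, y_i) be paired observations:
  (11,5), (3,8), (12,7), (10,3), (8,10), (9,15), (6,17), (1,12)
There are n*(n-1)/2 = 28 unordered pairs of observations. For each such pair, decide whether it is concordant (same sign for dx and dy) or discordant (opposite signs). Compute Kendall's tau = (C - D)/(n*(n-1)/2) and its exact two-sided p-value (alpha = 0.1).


Step 1: Enumerate the 28 unordered pairs (i,j) with i<j and classify each by sign(x_j-x_i) * sign(y_j-y_i).
  (1,2):dx=-8,dy=+3->D; (1,3):dx=+1,dy=+2->C; (1,4):dx=-1,dy=-2->C; (1,5):dx=-3,dy=+5->D
  (1,6):dx=-2,dy=+10->D; (1,7):dx=-5,dy=+12->D; (1,8):dx=-10,dy=+7->D; (2,3):dx=+9,dy=-1->D
  (2,4):dx=+7,dy=-5->D; (2,5):dx=+5,dy=+2->C; (2,6):dx=+6,dy=+7->C; (2,7):dx=+3,dy=+9->C
  (2,8):dx=-2,dy=+4->D; (3,4):dx=-2,dy=-4->C; (3,5):dx=-4,dy=+3->D; (3,6):dx=-3,dy=+8->D
  (3,7):dx=-6,dy=+10->D; (3,8):dx=-11,dy=+5->D; (4,5):dx=-2,dy=+7->D; (4,6):dx=-1,dy=+12->D
  (4,7):dx=-4,dy=+14->D; (4,8):dx=-9,dy=+9->D; (5,6):dx=+1,dy=+5->C; (5,7):dx=-2,dy=+7->D
  (5,8):dx=-7,dy=+2->D; (6,7):dx=-3,dy=+2->D; (6,8):dx=-8,dy=-3->C; (7,8):dx=-5,dy=-5->C
Step 2: C = 9, D = 19, total pairs = 28.
Step 3: tau = (C - D)/(n(n-1)/2) = (9 - 19)/28 = -0.357143.
Step 4: Exact two-sided p-value (enumerate n! = 40320 permutations of y under H0): p = 0.275099.
Step 5: alpha = 0.1. fail to reject H0.

tau_b = -0.3571 (C=9, D=19), p = 0.275099, fail to reject H0.


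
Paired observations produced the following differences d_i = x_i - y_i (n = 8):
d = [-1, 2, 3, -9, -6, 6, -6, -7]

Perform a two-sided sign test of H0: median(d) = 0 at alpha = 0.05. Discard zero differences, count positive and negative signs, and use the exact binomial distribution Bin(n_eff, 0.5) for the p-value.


Step 1: Discard zero differences. Original n = 8; n_eff = number of nonzero differences = 8.
Nonzero differences (with sign): -1, +2, +3, -9, -6, +6, -6, -7
Step 2: Count signs: positive = 3, negative = 5.
Step 3: Under H0: P(positive) = 0.5, so the number of positives S ~ Bin(8, 0.5).
Step 4: Two-sided exact p-value = sum of Bin(8,0.5) probabilities at or below the observed probability = 0.726562.
Step 5: alpha = 0.05. fail to reject H0.

n_eff = 8, pos = 3, neg = 5, p = 0.726562, fail to reject H0.


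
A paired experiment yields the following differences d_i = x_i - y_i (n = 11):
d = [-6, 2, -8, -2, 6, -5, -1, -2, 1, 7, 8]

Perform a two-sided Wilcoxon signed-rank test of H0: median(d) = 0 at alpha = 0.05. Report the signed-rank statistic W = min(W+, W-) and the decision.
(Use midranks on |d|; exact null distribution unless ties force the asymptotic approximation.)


Step 1: Drop any zero differences (none here) and take |d_i|.
|d| = [6, 2, 8, 2, 6, 5, 1, 2, 1, 7, 8]
Step 2: Midrank |d_i| (ties get averaged ranks).
ranks: |6|->7.5, |2|->4, |8|->10.5, |2|->4, |6|->7.5, |5|->6, |1|->1.5, |2|->4, |1|->1.5, |7|->9, |8|->10.5
Step 3: Attach original signs; sum ranks with positive sign and with negative sign.
W+ = 4 + 7.5 + 1.5 + 9 + 10.5 = 32.5
W- = 7.5 + 10.5 + 4 + 6 + 1.5 + 4 = 33.5
(Check: W+ + W- = 66 should equal n(n+1)/2 = 66.)
Step 4: Test statistic W = min(W+, W-) = 32.5.
Step 5: Ties in |d|, so use the tie-corrected normal approximation.
        E[W] = n(n+1)/4 = 11*12/4 = 33.
        Tie groups: |d|=1 (t=2), |d|=2 (t=3), |d|=6 (t=2), |d|=8 (t=2); sum(t^3 - t) = 42.
        Var[W] = n(n+1)(2n+1)/24 - sum(t^3-t)/48 = 3036/24 - 42/48 = 125.625.
        z = (W - E[W]) / sqrt(Var[W]) = (32.5 - 33) / 11.2083 = -0.0446.
        Two-sided p = 2*Phi(z) = 0.964418.
Step 6: alpha = 0.05. fail to reject H0.

W+ = 32.5, W- = 33.5, W = min = 32.5, p = 0.964418, fail to reject H0.


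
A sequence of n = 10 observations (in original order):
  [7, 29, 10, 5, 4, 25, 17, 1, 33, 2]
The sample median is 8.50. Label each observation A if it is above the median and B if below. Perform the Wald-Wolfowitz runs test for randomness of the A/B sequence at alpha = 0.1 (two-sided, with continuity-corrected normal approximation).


Step 1: Compute median = 8.50; label A = above, B = below.
Labels in order: BAABBAABAB  (n_A = 5, n_B = 5)
Step 2: Count runs R = 7.
Step 3: Under H0 (random ordering), E[R] = 2*n_A*n_B/(n_A+n_B) + 1 = 2*5*5/10 + 1 = 6.0000.
        Var[R] = 2*n_A*n_B*(2*n_A*n_B - n_A - n_B) / ((n_A+n_B)^2 * (n_A+n_B-1)) = 2000/900 = 2.2222.
        SD[R] = 1.4907.
Step 4: Continuity-corrected z = (R - 0.5 - E[R]) / SD[R] = (7 - 0.5 - 6.0000) / 1.4907 = 0.3354.
Step 5: Two-sided p-value via normal approximation = 2*(1 - Phi(|z|)) = 0.737316.
Step 6: alpha = 0.1. fail to reject H0.

R = 7, z = 0.3354, p = 0.737316, fail to reject H0.
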